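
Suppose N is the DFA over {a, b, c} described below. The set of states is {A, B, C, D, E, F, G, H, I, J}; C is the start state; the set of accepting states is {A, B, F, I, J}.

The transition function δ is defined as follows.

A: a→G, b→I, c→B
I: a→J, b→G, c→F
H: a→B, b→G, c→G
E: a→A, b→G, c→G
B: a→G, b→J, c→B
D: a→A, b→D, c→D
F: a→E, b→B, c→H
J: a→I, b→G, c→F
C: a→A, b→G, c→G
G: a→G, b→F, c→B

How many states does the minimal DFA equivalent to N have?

5

Reachable states from the start: {A,B,C,E,F,G,H,I,J}. Unreachable: {D} — drop them.
Start with accepting vs non-accepting: {A,B,F,I,J} | {C,E,G,H}.
Split {A,B,F,I,J} by δ(·,a) → {A,B,F} and {I,J}.
On input b, block {A,B,F} splits into {A,B} and {F}.
On input a, block {C,E,G,H} splits into {C,E,H} and {G}.
The partition is now stable with 5 blocks: {A,B} | {C,E,H} | {I,J} | {F} | {G}.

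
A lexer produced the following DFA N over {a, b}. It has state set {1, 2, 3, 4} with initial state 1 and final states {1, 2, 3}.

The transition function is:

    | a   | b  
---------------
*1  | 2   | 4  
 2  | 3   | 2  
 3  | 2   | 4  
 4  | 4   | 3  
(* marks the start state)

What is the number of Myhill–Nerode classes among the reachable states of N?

Initial partition by acceptance: {1,2,3} | {4}.
Refine {1,2,3} on symbol b: members go to different blocks, giving {1,3} and {2}.
No further refinement is possible. Final partition (3 blocks): {1,3} | {4} | {2}.

3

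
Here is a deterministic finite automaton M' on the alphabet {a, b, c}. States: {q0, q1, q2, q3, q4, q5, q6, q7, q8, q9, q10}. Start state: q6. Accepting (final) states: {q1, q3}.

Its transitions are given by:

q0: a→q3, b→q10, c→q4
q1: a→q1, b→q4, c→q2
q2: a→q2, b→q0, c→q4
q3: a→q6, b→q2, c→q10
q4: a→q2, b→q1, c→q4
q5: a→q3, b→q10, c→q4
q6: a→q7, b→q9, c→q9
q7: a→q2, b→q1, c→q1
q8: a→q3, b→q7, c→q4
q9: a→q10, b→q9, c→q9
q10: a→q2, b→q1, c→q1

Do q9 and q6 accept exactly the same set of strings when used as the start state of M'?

Reachable states from the start: {q0,q1,q2,q3,q4,q6,q7,q9,q10}. Unreachable: {q5,q8} — drop them.
Initial partition by acceptance: {q1,q3} | {q0,q2,q4,q6,q7,q9,q10}.
Split {q1,q3} by δ(·,a) → {q1} and {q3}.
Split {q0,q2,q4,q6,q7,q9,q10} by δ(·,a) → {q2,q4,q6,q7,q9,q10} and {q0}.
Split {q2,q4,q6,q7,q9,q10} by δ(·,b) → {q4,q7,q10} and {q6,q9} and {q2}.
Split {q4,q7,q10} by δ(·,c) → {q7,q10} and {q4}.
Stable partition: {q1} | {q7,q10} | {q3} | {q0} | {q6,q9} | {q2} | {q4} — 7 equivalence classes.
q9 and q6 lie in the same block of the stable partition, so they are equivalent — no string distinguishes them.

Yes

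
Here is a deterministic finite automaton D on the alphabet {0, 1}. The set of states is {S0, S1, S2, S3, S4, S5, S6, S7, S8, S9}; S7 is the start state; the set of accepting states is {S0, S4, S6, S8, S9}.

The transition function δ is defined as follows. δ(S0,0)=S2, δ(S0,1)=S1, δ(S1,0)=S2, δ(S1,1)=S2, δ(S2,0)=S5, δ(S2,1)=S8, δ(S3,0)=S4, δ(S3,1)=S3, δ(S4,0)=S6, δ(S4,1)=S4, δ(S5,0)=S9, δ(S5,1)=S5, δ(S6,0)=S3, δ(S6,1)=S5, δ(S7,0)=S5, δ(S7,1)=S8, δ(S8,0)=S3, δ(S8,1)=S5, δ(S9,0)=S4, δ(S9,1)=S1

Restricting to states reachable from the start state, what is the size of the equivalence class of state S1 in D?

1

States {S0} cannot be reached from the start state, so discard them.
Initial partition by acceptance: {S4,S6,S8,S9} | {S1,S2,S3,S5,S7}.
On input 0, block {S4,S6,S8,S9} splits into {S4,S9} and {S6,S8}.
Refine {S4,S9} on symbol 0: members go to different blocks, giving {S4} and {S9}.
Refine {S1,S2,S3,S5,S7} on symbol 0: members go to different blocks, giving {S1,S2,S7} and {S3} and {S5}.
On input 0, block {S1,S2,S7} splits into {S2,S7} and {S1}.
Stable partition: {S4} | {S2,S7} | {S6,S8} | {S9} | {S3} | {S5} | {S1} — 7 equivalence classes.
State S1 belongs to the block {S1}, which has 1 states.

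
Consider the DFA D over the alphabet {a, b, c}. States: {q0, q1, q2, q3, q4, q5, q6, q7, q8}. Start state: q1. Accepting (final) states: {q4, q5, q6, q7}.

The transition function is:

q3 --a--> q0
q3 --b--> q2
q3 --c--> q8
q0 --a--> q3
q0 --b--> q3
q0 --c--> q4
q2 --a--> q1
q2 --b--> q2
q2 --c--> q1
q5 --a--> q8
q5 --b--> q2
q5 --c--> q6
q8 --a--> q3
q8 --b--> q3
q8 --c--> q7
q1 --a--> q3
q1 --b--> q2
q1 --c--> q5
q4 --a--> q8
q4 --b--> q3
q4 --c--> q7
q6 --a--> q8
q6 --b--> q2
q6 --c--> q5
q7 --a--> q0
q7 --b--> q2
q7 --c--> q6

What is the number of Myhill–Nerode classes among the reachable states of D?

Every state is reachable, so we keep all 9.
P0 = {q4,q5,q6,q7} | {q0,q1,q2,q3,q8}.
On input c, block {q0,q1,q2,q3,q8} splits into {q0,q1,q8} and {q2,q3}.
The partition is now stable with 3 blocks: {q4,q5,q6,q7} | {q0,q1,q8} | {q2,q3}.

3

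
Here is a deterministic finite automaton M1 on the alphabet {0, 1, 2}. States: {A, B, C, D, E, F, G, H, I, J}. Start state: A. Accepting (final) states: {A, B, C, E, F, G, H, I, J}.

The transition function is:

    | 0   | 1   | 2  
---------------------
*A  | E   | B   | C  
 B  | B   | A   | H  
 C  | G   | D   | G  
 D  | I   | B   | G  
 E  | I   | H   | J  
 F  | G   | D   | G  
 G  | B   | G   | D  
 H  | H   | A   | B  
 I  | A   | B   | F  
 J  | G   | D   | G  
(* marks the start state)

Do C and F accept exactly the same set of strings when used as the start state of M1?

Yes

P0 = {A,B,C,E,F,G,H,I,J} | {D}.
Refine {A,B,C,E,F,G,H,I,J} on symbol 1: members go to different blocks, giving {A,B,E,G,H,I} and {C,F,J}.
Split {A,B,E,G,H,I} by δ(·,2) → {A,E,I} and {B,H} and {G}.
The partition is now stable with 5 blocks: {A,E,I} | {D} | {C,F,J} | {B,H} | {G}.
C and F lie in the same block of the stable partition, so they are equivalent — no string distinguishes them.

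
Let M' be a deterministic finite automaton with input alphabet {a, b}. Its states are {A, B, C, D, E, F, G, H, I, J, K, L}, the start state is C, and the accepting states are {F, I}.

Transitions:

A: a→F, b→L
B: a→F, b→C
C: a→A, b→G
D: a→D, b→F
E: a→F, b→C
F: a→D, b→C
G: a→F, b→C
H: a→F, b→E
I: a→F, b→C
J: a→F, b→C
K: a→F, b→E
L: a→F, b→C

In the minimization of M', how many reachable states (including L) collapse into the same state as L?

2

Reachable states from the start: {A,C,D,F,G,L}. Unreachable: {B,E,H,I,J,K} — drop them.
P0 = {F} | {A,C,D,G,L}.
Split {A,C,D,G,L} by δ(·,a) → {A,G,L} and {C,D}.
On input b, block {A,G,L} splits into {G,L} and {A}.
Refine {C,D} on symbol a: members go to different blocks, giving {C} and {D}.
No further refinement is possible. Final partition (5 blocks): {F} | {G,L} | {C} | {A} | {D}.
State L belongs to the block {G,L}, which has 2 states.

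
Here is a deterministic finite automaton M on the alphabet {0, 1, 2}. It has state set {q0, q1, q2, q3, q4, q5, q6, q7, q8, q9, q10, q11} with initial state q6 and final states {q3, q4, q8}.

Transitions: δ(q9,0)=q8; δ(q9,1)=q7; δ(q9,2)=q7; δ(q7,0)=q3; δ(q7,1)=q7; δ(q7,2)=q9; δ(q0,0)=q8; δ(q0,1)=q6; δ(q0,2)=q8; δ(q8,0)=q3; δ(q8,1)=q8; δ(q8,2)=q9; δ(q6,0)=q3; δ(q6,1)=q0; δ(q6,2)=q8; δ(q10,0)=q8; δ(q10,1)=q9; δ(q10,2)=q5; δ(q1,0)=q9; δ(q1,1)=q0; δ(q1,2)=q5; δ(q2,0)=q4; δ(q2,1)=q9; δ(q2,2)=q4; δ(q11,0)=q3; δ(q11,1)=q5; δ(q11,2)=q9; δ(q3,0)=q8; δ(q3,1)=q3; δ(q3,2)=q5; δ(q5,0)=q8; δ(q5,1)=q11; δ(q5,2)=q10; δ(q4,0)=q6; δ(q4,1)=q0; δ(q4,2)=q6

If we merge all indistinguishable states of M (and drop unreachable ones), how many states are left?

First remove the unreachable states {q1,q2,q4}; 9 states remain.
Initial partition by acceptance: {q3,q8} | {q0,q5,q6,q7,q9,q10,q11}.
Refine {q0,q5,q6,q7,q9,q10,q11} on symbol 2: members go to different blocks, giving {q5,q7,q9,q10,q11} and {q0,q6}.
No further refinement is possible. Final partition (3 blocks): {q3,q8} | {q5,q7,q9,q10,q11} | {q0,q6}.

3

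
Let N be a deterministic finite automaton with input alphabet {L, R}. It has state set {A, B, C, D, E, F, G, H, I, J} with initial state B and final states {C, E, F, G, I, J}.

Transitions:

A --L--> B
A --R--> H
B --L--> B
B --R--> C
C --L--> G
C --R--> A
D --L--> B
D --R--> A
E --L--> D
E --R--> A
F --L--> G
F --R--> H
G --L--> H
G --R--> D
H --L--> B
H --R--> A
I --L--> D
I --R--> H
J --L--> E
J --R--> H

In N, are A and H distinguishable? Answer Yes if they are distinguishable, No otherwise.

First remove the unreachable states {E,F,I,J}; 6 states remain.
Start with accepting vs non-accepting: {C,G} | {A,B,D,H}.
Refine {C,G} on symbol L: members go to different blocks, giving {C} and {G}.
Refine {A,B,D,H} on symbol R: members go to different blocks, giving {A,D,H} and {B}.
Stable partition: {C} | {A,D,H} | {G} | {B} — 4 equivalence classes.
A and H lie in the same block of the stable partition, so they are equivalent — no string distinguishes them.

No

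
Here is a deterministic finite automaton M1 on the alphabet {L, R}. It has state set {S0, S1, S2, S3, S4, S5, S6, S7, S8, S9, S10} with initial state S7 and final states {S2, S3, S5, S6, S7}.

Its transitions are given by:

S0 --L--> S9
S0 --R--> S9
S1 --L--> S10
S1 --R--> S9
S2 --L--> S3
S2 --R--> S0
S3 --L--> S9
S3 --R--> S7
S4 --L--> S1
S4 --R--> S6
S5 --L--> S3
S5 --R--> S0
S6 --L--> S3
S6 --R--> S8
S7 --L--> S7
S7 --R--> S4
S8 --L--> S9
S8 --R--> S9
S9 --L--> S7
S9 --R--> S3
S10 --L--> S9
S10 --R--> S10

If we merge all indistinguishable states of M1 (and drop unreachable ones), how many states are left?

States {S0,S2,S5} cannot be reached from the start state, so discard them.
Start with accepting vs non-accepting: {S3,S6,S7} | {S1,S4,S8,S9,S10}.
On input L, block {S3,S6,S7} splits into {S6,S7} and {S3}.
On input L, block {S6,S7} splits into {S6} and {S7}.
On input L, block {S1,S4,S8,S9,S10} splits into {S1,S4,S8,S10} and {S9}.
Refine {S1,S4,S8,S10} on symbol L: members go to different blocks, giving {S1,S4} and {S8,S10}.
On input L, block {S1,S4} splits into {S1} and {S4}.
On input R, block {S8,S10} splits into {S8} and {S10}.
Stable partition: {S6} | {S1} | {S3} | {S7} | {S9} | {S8} | {S4} | {S10} — 8 equivalence classes.

8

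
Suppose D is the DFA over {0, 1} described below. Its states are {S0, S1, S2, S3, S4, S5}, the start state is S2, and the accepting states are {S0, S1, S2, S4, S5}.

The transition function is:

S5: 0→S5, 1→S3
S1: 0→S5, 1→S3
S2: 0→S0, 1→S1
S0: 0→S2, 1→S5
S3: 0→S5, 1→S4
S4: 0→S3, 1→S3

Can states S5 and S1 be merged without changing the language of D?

All states are reachable from the start state.
P0 = {S0,S1,S2,S4,S5} | {S3}.
Split {S0,S1,S2,S4,S5} by δ(·,0) → {S0,S1,S2,S5} and {S4}.
Split {S0,S1,S2,S5} by δ(·,1) → {S0,S2} and {S1,S5}.
Stable partition: {S0,S2} | {S3} | {S4} | {S1,S5} — 4 equivalence classes.
S5 and S1 lie in the same block of the stable partition, so they are equivalent — no string distinguishes them.

Yes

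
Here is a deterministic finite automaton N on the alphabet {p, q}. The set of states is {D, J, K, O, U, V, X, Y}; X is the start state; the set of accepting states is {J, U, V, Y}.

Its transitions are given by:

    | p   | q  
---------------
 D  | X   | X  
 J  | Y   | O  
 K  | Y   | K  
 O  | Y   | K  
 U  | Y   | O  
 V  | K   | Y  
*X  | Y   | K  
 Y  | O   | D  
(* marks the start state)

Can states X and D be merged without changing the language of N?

States {J,U,V} cannot be reached from the start state, so discard them.
Initial partition by acceptance: {Y} | {D,K,O,X}.
Refine {D,K,O,X} on symbol p: members go to different blocks, giving {K,O,X} and {D}.
No further refinement is possible. Final partition (3 blocks): {Y} | {K,O,X} | {D}.
X and D end up in different blocks, so they are distinguishable. For instance, the string 'p' is accepted from only X.

No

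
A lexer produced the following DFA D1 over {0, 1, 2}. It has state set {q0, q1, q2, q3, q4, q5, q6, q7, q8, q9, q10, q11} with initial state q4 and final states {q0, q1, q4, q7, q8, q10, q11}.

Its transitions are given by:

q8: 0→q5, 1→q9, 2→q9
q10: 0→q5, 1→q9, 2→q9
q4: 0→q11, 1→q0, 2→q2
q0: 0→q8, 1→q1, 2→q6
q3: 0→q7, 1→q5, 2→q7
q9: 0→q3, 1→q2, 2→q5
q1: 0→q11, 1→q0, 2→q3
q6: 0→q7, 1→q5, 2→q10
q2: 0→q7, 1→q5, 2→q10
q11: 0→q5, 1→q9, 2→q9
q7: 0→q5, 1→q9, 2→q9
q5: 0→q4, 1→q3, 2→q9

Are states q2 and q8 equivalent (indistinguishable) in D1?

Every state is reachable, so we keep all 12.
P0 = {q0,q1,q4,q7,q8,q10,q11} | {q2,q3,q5,q6,q9}.
On input 0, block {q0,q1,q4,q7,q8,q10,q11} splits into {q7,q8,q10,q11} and {q0,q1,q4}.
On input 0, block {q2,q3,q5,q6,q9} splits into {q2,q3,q6} and {q5} and {q9}.
The partition is now stable with 5 blocks: {q7,q8,q10,q11} | {q2,q3,q6} | {q0,q1,q4} | {q5} | {q9}.
q2 and q8 end up in different blocks, so they are distinguishable. For instance, the string 'ε' is accepted from only q8.

No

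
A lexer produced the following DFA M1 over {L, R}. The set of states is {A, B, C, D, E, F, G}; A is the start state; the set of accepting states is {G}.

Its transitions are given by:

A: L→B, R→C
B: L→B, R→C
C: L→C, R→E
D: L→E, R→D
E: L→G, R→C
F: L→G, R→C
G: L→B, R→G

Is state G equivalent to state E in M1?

States {D,F} cannot be reached from the start state, so discard them.
Initial partition by acceptance: {G} | {A,B,C,E}.
Refine {A,B,C,E} on symbol L: members go to different blocks, giving {A,B,C} and {E}.
Refine {A,B,C} on symbol R: members go to different blocks, giving {A,B} and {C}.
Stable partition: {G} | {A,B} | {E} | {C} — 4 equivalence classes.
G and E end up in different blocks, so they are distinguishable. For instance, the string 'ε' is accepted from only G.

No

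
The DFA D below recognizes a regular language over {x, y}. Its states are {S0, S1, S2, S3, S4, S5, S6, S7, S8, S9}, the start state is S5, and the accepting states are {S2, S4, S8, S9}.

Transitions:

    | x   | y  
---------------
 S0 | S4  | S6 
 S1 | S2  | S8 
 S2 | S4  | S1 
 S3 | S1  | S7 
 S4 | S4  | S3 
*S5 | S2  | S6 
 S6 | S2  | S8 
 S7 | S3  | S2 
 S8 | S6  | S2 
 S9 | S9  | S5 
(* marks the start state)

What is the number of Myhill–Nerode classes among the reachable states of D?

States {S0,S9} cannot be reached from the start state, so discard them.
Initial partition by acceptance: {S2,S4,S8} | {S1,S3,S5,S6,S7}.
Split {S2,S4,S8} by δ(·,x) → {S2,S4} and {S8}.
Refine {S1,S3,S5,S6,S7} on symbol x: members go to different blocks, giving {S1,S5,S6} and {S3,S7}.
Refine {S2,S4} on symbol y: members go to different blocks, giving {S2} and {S4}.
Split {S1,S5,S6} by δ(·,y) → {S1,S6} and {S5}.
Refine {S3,S7} on symbol x: members go to different blocks, giving {S3} and {S7}.
Stable partition: {S2} | {S1,S6} | {S8} | {S3} | {S4} | {S5} | {S7} — 7 equivalence classes.

7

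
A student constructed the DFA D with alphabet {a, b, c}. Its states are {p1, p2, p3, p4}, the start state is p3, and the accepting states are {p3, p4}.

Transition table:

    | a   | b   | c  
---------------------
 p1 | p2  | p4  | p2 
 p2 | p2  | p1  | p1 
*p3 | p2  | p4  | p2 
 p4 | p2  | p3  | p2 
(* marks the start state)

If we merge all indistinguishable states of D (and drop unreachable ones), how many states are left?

Every state is reachable, so we keep all 4.
Start with accepting vs non-accepting: {p3,p4} | {p1,p2}.
Split {p1,p2} by δ(·,b) → {p1} and {p2}.
No further refinement is possible. Final partition (3 blocks): {p3,p4} | {p1} | {p2}.

3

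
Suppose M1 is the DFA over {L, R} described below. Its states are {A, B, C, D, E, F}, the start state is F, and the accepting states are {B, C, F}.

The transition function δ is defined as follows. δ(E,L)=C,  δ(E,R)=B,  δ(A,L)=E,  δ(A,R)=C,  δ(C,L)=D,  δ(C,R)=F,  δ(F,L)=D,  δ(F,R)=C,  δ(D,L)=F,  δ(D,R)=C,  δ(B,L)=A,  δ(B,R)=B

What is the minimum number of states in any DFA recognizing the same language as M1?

First remove the unreachable states {A,B,E}; 3 states remain.
Initial partition by acceptance: {C,F} | {D}.
The partition is now stable with 2 blocks: {C,F} | {D}.

2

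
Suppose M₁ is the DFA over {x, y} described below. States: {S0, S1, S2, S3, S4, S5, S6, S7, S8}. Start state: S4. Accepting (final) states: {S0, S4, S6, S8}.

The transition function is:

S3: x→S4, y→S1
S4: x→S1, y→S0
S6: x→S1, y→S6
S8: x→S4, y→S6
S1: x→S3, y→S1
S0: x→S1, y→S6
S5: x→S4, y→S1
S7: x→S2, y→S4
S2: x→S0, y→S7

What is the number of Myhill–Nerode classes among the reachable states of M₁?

Reachable states from the start: {S0,S1,S3,S4,S6}. Unreachable: {S2,S5,S7,S8} — drop them.
P0 = {S0,S4,S6} | {S1,S3}.
Split {S1,S3} by δ(·,x) → {S1} and {S3}.
Stable partition: {S0,S4,S6} | {S1} | {S3} — 3 equivalence classes.

3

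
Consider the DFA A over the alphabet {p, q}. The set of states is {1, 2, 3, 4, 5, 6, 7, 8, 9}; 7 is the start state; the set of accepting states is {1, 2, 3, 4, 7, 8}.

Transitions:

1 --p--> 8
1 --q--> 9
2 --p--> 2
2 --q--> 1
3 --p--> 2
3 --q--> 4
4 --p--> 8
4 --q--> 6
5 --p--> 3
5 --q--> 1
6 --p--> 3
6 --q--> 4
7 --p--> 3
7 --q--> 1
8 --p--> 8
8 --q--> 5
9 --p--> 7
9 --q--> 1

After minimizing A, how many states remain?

3

Every state is reachable, so we keep all 9.
Initial partition by acceptance: {1,2,3,4,7,8} | {5,6,9}.
Refine {1,2,3,4,7,8} on symbol q: members go to different blocks, giving {1,4,8} and {2,3,7}.
Stable partition: {1,4,8} | {5,6,9} | {2,3,7} — 3 equivalence classes.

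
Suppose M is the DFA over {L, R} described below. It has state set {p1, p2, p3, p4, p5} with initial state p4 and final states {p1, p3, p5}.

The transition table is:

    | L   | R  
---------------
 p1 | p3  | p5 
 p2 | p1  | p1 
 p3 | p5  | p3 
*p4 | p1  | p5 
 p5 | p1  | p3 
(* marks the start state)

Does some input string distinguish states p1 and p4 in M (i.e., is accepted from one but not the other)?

First remove the unreachable states {p2}; 4 states remain.
P0 = {p1,p3,p5} | {p4}.
Stable partition: {p1,p3,p5} | {p4} — 2 equivalence classes.
p1 and p4 end up in different blocks, so they are distinguishable. For instance, the string 'ε' is accepted from only p1.

Yes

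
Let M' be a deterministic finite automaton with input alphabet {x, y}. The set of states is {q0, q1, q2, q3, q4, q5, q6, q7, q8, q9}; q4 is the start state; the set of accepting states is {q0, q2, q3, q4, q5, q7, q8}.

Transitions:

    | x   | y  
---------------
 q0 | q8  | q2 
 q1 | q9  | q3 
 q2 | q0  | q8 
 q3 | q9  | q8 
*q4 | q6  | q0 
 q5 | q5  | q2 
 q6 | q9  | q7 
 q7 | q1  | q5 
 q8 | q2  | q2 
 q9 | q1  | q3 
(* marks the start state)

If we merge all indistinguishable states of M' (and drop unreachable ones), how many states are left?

3

All states are reachable from the start state.
Start with accepting vs non-accepting: {q0,q2,q3,q4,q5,q7,q8} | {q1,q6,q9}.
On input x, block {q0,q2,q3,q4,q5,q7,q8} splits into {q0,q2,q5,q8} and {q3,q4,q7}.
Stable partition: {q0,q2,q5,q8} | {q1,q6,q9} | {q3,q4,q7} — 3 equivalence classes.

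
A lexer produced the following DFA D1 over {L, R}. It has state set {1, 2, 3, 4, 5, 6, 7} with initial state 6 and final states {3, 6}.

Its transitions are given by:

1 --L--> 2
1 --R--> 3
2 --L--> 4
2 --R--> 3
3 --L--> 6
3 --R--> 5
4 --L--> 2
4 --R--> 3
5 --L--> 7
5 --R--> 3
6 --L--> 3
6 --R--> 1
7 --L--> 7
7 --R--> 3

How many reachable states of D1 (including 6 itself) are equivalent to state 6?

All states are reachable from the start state.
Start with accepting vs non-accepting: {3,6} | {1,2,4,5,7}.
Stable partition: {3,6} | {1,2,4,5,7} — 2 equivalence classes.
State 6 belongs to the block {3,6}, which has 2 states.

2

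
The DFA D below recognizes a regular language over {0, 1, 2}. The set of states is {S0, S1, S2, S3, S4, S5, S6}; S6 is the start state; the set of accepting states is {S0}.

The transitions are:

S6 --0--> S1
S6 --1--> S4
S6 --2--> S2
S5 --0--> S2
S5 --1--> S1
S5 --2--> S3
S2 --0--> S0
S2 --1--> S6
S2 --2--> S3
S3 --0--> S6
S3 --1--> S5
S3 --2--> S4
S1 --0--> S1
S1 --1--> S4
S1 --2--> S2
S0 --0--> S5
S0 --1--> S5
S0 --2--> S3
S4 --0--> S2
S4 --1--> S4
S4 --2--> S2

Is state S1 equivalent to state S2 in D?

P0 = {S0} | {S1,S2,S3,S4,S5,S6}.
Split {S1,S2,S3,S4,S5,S6} by δ(·,0) → {S1,S3,S4,S5,S6} and {S2}.
On input 0, block {S1,S3,S4,S5,S6} splits into {S1,S3,S6} and {S4,S5}.
Split {S1,S3,S6} by δ(·,2) → {S1,S6} and {S3}.
Refine {S4,S5} on symbol 1: members go to different blocks, giving {S4} and {S5}.
Stable partition: {S0} | {S1,S6} | {S2} | {S4} | {S3} | {S5} — 6 equivalence classes.
S1 and S2 end up in different blocks, so they are distinguishable. For instance, the string '0' is accepted from only S2.

No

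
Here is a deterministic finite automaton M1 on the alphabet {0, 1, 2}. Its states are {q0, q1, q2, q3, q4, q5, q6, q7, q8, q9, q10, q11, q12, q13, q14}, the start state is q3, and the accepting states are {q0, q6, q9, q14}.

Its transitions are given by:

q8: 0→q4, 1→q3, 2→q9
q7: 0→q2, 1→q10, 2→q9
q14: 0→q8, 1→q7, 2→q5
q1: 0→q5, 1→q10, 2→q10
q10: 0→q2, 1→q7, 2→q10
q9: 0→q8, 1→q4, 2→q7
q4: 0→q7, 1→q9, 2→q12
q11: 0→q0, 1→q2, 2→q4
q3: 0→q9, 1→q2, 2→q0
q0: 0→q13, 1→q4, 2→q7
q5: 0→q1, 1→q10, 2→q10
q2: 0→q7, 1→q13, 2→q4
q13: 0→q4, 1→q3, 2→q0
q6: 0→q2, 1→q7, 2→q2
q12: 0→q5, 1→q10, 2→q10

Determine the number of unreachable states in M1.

3

Starting at q3 and following transitions, the reachable set is {q0, q1, q2, q3, q4, q5, q7, q8, q9, q10, q12, q13}. That leaves q6, q11, q14 unreachable — 3 in total.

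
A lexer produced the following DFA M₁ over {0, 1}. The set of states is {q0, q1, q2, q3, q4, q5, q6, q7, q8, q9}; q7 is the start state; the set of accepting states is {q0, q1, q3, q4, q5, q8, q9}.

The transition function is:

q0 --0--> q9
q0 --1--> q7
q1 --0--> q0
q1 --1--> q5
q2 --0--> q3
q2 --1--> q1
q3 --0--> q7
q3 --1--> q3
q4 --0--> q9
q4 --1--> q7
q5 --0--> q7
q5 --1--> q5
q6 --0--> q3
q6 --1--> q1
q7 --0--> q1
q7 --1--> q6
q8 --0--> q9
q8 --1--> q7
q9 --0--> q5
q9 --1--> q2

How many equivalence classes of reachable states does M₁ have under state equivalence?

6

Reachable states from the start: {q0,q1,q2,q3,q5,q6,q7,q9}. Unreachable: {q4,q8} — drop them.
P0 = {q0,q1,q3,q5,q9} | {q2,q6,q7}.
On input 0, block {q0,q1,q3,q5,q9} splits into {q0,q1,q9} and {q3,q5}.
Split {q0,q1,q9} by δ(·,0) → {q0,q1} and {q9}.
On input 0, block {q0,q1} splits into {q0} and {q1}.
Refine {q2,q6,q7} on symbol 0: members go to different blocks, giving {q2,q6} and {q7}.
Stable partition: {q0} | {q2,q6} | {q3,q5} | {q9} | {q1} | {q7} — 6 equivalence classes.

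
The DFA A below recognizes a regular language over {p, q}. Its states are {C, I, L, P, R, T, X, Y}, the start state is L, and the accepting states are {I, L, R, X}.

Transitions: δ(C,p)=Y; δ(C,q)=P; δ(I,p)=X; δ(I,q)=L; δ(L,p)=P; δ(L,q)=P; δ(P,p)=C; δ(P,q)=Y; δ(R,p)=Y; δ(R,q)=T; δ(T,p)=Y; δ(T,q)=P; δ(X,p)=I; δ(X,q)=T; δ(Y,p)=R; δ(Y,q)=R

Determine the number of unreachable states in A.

Starting at L and following transitions, the reachable set is {C, L, P, R, T, Y}. That leaves I, X unreachable — 2 in total.

2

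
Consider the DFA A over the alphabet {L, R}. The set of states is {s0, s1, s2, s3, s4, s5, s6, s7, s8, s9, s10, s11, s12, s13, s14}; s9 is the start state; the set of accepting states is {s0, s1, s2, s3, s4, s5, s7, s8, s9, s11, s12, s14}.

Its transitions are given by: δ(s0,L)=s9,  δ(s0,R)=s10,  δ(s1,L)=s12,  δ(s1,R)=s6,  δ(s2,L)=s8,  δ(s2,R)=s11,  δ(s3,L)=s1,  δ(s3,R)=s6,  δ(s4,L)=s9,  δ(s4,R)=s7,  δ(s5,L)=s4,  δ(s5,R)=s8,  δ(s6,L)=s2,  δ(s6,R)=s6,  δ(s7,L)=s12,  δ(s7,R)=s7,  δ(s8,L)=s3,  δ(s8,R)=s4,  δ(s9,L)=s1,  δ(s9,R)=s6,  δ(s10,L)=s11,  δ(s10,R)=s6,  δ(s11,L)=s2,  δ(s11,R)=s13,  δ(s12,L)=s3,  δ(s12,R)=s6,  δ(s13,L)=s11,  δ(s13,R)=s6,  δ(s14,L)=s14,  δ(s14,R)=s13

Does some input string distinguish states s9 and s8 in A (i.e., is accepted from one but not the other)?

Yes

States {s0,s5,s10,s14} cannot be reached from the start state, so discard them.
Initial partition by acceptance: {s1,s2,s3,s4,s7,s8,s9,s11,s12} | {s6,s13}.
On input R, block {s1,s2,s3,s4,s7,s8,s9,s11,s12} splits into {s1,s3,s9,s11,s12} and {s2,s4,s7,s8}.
Split {s1,s3,s9,s11,s12} by δ(·,L) → {s1,s3,s9,s12} and {s11}.
Split {s6,s13} by δ(·,L) → {s6} and {s13}.
Split {s2,s4,s7,s8} by δ(·,L) → {s4,s7,s8} and {s2}.
No further refinement is possible. Final partition (6 blocks): {s1,s3,s9,s12} | {s6} | {s4,s7,s8} | {s11} | {s13} | {s2}.
s9 and s8 end up in different blocks, so they are distinguishable. For instance, the string 'R' is accepted from only s8.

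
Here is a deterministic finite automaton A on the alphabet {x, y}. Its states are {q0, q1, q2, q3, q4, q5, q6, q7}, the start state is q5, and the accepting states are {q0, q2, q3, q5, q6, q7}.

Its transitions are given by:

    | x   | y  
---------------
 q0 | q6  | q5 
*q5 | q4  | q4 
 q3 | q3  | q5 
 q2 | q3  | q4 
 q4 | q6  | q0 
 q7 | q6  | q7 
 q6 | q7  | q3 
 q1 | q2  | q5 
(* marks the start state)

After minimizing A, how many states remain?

First remove the unreachable states {q1,q2}; 6 states remain.
Initial partition by acceptance: {q0,q3,q5,q6,q7} | {q4}.
On input x, block {q0,q3,q5,q6,q7} splits into {q0,q3,q6,q7} and {q5}.
Split {q0,q3,q6,q7} by δ(·,y) → {q0,q3} and {q6,q7}.
On input x, block {q0,q3} splits into {q0} and {q3}.
On input y, block {q6,q7} splits into {q6} and {q7}.
The partition is now stable with 6 blocks: {q0} | {q4} | {q5} | {q6} | {q3} | {q7}.

6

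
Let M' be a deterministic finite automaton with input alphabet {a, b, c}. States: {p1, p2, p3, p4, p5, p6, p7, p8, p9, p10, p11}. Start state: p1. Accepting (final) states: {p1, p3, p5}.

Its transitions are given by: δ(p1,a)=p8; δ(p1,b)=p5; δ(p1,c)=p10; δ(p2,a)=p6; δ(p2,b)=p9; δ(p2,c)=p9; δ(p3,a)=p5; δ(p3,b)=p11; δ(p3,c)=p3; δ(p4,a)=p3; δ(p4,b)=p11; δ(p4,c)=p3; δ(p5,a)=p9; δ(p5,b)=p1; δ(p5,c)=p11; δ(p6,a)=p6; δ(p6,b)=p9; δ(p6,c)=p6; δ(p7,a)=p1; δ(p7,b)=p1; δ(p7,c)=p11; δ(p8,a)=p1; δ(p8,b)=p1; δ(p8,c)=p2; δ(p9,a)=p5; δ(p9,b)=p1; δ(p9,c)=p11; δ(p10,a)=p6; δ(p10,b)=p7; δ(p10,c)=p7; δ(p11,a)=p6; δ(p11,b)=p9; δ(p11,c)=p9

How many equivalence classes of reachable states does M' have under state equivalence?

Reachable states from the start: {p1,p2,p5,p6,p7,p8,p9,p10,p11}. Unreachable: {p3,p4} — drop them.
P0 = {p1,p5} | {p2,p6,p7,p8,p9,p10,p11}.
Refine {p2,p6,p7,p8,p9,p10,p11} on symbol a: members go to different blocks, giving {p2,p6,p10,p11} and {p7,p8,p9}.
On input c, block {p2,p6,p10,p11} splits into {p2,p10,p11} and {p6}.
The partition is now stable with 4 blocks: {p1,p5} | {p2,p10,p11} | {p7,p8,p9} | {p6}.

4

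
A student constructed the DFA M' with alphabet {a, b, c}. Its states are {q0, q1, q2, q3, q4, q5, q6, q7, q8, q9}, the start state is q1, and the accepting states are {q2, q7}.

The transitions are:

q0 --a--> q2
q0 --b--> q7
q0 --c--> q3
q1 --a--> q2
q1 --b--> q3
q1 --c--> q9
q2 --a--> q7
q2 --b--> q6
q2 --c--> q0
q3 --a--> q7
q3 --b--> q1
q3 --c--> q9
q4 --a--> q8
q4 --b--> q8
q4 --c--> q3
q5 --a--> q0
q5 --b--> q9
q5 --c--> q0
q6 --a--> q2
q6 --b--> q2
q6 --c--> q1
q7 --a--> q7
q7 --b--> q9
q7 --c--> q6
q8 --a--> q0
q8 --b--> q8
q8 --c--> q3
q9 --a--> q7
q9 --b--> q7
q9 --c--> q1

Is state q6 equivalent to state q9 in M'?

States {q4,q5,q8} cannot be reached from the start state, so discard them.
P0 = {q2,q7} | {q0,q1,q3,q6,q9}.
On input b, block {q0,q1,q3,q6,q9} splits into {q0,q6,q9} and {q1,q3}.
No further refinement is possible. Final partition (3 blocks): {q2,q7} | {q0,q6,q9} | {q1,q3}.
q6 and q9 lie in the same block of the stable partition, so they are equivalent — no string distinguishes them.

Yes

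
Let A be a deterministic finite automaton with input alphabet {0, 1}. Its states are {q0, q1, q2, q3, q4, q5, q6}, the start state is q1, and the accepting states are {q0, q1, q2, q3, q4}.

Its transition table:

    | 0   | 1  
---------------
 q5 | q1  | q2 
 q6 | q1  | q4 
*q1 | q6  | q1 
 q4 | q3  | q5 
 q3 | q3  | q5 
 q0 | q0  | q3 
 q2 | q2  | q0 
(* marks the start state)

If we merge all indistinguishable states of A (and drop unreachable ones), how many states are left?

Start with accepting vs non-accepting: {q0,q1,q2,q3,q4} | {q5,q6}.
Refine {q0,q1,q2,q3,q4} on symbol 0: members go to different blocks, giving {q0,q2,q3,q4} and {q1}.
Split {q0,q2,q3,q4} by δ(·,1) → {q0,q2} and {q3,q4}.
Refine {q0,q2} on symbol 1: members go to different blocks, giving {q0} and {q2}.
Split {q5,q6} by δ(·,1) → {q5} and {q6}.
The partition is now stable with 6 blocks: {q0} | {q5} | {q1} | {q3,q4} | {q2} | {q6}.

6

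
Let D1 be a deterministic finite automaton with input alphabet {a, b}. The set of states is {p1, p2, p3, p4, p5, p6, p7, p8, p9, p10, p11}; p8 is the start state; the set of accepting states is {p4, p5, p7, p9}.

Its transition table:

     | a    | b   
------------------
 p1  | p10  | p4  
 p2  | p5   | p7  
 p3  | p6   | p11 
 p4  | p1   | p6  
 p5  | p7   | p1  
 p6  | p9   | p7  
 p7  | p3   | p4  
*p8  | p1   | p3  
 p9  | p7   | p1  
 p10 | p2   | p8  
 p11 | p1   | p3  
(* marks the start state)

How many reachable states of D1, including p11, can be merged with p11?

All states are reachable from the start state.
Start with accepting vs non-accepting: {p4,p5,p7,p9} | {p1,p2,p3,p6,p8,p10,p11}.
Refine {p4,p5,p7,p9} on symbol a: members go to different blocks, giving {p4,p7} and {p5,p9}.
On input b, block {p4,p7} splits into {p4} and {p7}.
On input a, block {p1,p2,p3,p6,p8,p10,p11} splits into {p1,p3,p8,p10,p11} and {p2,p6}.
Split {p1,p3,p8,p10,p11} by δ(·,a) → {p1,p8,p11} and {p3,p10}.
Split {p1,p8,p11} by δ(·,a) → {p8,p11} and {p1}.
No further refinement is possible. Final partition (7 blocks): {p4} | {p8,p11} | {p5,p9} | {p7} | {p2,p6} | {p3,p10} | {p1}.
The equivalence class containing p11 is {p8,p11}, of size 2.

2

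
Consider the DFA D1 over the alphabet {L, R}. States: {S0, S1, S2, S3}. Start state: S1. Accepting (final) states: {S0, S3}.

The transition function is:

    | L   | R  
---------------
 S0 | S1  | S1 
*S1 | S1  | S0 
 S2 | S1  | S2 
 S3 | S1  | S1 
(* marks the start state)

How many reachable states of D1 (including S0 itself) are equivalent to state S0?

1

First remove the unreachable states {S2,S3}; 2 states remain.
Start with accepting vs non-accepting: {S0} | {S1}.
Stable partition: {S0} | {S1} — 2 equivalence classes.
The equivalence class containing S0 is {S0}, of size 1.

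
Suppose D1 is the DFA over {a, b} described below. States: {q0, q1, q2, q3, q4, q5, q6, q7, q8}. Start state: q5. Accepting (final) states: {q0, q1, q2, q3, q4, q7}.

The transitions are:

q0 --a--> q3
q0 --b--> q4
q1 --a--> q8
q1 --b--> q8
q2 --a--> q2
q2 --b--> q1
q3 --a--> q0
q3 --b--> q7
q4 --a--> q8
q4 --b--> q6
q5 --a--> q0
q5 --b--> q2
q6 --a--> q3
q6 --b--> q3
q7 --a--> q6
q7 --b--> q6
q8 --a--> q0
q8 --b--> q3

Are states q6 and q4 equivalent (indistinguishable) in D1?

No

Every state is reachable, so we keep all 9.
Start with accepting vs non-accepting: {q0,q1,q2,q3,q4,q7} | {q5,q6,q8}.
Refine {q0,q1,q2,q3,q4,q7} on symbol a: members go to different blocks, giving {q0,q2,q3} and {q1,q4,q7}.
Stable partition: {q0,q2,q3} | {q5,q6,q8} | {q1,q4,q7} — 3 equivalence classes.
q6 and q4 end up in different blocks, so they are distinguishable. For instance, the string 'ε' is accepted from only q4.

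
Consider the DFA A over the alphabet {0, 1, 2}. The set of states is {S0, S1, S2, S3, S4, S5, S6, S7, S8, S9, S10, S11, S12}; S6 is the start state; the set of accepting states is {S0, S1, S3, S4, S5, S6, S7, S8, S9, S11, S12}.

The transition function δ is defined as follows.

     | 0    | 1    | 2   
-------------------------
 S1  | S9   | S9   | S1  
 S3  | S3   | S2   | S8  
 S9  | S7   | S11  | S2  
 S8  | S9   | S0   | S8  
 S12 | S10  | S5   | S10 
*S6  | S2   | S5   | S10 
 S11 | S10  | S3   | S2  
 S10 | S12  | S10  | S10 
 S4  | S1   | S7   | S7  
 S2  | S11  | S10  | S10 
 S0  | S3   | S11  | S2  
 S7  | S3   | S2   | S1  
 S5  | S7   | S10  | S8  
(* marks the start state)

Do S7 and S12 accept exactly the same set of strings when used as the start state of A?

No

Reachable states from the start: {S0,S1,S2,S3,S5,S6,S7,S8,S9,S10,S11,S12}. Unreachable: {S4} — drop them.
P0 = {S0,S1,S3,S5,S6,S7,S8,S9,S11,S12} | {S2,S10}.
Split {S0,S1,S3,S5,S6,S7,S8,S9,S11,S12} by δ(·,0) → {S0,S1,S3,S5,S7,S8,S9} and {S6,S11,S12}.
On input 1, block {S0,S1,S3,S5,S7,S8,S9} splits into {S3,S5,S7} and {S0,S9} and {S1,S8}.
Stable partition: {S3,S5,S7} | {S2,S10} | {S6,S11,S12} | {S0,S9} | {S1,S8} — 5 equivalence classes.
S7 and S12 end up in different blocks, so they are distinguishable. For instance, the string '0' is accepted from only S7.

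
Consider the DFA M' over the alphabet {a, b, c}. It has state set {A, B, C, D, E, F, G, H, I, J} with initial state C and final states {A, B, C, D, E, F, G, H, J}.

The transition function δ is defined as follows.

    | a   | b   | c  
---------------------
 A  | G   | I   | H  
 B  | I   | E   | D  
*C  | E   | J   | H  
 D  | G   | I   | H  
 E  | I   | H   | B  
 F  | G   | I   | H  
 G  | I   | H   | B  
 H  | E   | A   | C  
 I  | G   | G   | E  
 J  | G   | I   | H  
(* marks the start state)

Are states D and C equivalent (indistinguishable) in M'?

First remove the unreachable states {F}; 9 states remain.
Initial partition by acceptance: {A,B,C,D,E,G,H,J} | {I}.
Split {A,B,C,D,E,G,H,J} by δ(·,a) → {A,C,D,H,J} and {B,E,G}.
On input b, block {A,C,D,H,J} splits into {A,D,J} and {C,H}.
Split {B,E,G} by δ(·,b) → {E,G} and {B}.
No further refinement is possible. Final partition (5 blocks): {A,D,J} | {I} | {E,G} | {C,H} | {B}.
D and C end up in different blocks, so they are distinguishable. For instance, the string 'b' is accepted from only C.

No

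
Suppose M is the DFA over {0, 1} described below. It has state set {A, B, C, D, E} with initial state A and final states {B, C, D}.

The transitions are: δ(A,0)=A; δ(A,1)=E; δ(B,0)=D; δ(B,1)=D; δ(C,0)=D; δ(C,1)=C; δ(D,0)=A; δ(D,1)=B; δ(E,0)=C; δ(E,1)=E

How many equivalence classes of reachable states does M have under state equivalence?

Every state is reachable, so we keep all 5.
P0 = {B,C,D} | {A,E}.
Split {B,C,D} by δ(·,0) → {B,C} and {D}.
Refine {B,C} on symbol 1: members go to different blocks, giving {B} and {C}.
Refine {A,E} on symbol 0: members go to different blocks, giving {A} and {E}.
The partition is now stable with 5 blocks: {B} | {A} | {D} | {C} | {E}.

5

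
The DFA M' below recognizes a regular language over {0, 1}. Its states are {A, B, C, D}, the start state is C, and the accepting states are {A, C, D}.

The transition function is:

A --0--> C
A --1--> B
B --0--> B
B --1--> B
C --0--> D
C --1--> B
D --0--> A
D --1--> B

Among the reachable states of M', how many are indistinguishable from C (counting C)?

Every state is reachable, so we keep all 4.
P0 = {A,C,D} | {B}.
Stable partition: {A,C,D} | {B} — 2 equivalence classes.
State C belongs to the block {A,C,D}, which has 3 states.

3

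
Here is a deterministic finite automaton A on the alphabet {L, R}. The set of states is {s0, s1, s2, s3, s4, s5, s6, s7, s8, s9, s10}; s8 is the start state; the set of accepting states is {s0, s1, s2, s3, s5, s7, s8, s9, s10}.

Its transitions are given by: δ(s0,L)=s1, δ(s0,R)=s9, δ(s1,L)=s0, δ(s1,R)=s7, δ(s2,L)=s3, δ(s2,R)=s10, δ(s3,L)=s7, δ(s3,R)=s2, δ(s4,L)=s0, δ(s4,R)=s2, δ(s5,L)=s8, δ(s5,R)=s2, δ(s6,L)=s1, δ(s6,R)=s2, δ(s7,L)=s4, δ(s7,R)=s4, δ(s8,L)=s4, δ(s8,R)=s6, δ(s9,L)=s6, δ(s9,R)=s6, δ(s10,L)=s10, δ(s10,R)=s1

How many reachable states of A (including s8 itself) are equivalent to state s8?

3

Reachable states from the start: {s0,s1,s2,s3,s4,s6,s7,s8,s9,s10}. Unreachable: {s5} — drop them.
P0 = {s0,s1,s2,s3,s7,s8,s9,s10} | {s4,s6}.
On input L, block {s0,s1,s2,s3,s7,s8,s9,s10} splits into {s0,s1,s2,s3,s10} and {s7,s8,s9}.
On input L, block {s0,s1,s2,s3,s10} splits into {s0,s1,s2,s10} and {s3}.
Split {s0,s1,s2,s10} by δ(·,L) → {s0,s1,s10} and {s2}.
On input R, block {s0,s1,s10} splits into {s0,s1} and {s10}.
No further refinement is possible. Final partition (6 blocks): {s0,s1} | {s4,s6} | {s7,s8,s9} | {s3} | {s2} | {s10}.
The equivalence class containing s8 is {s7,s8,s9}, of size 3.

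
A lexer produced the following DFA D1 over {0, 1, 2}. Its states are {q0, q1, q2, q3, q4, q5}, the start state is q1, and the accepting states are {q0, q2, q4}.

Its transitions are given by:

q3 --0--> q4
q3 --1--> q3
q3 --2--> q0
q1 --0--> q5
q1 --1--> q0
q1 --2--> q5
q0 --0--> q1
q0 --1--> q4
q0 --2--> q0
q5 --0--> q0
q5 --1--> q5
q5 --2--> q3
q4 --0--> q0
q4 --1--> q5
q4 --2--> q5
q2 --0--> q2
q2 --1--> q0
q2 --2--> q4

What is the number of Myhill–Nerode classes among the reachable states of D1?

5

States {q2} cannot be reached from the start state, so discard them.
Start with accepting vs non-accepting: {q0,q4} | {q1,q3,q5}.
Refine {q0,q4} on symbol 0: members go to different blocks, giving {q0} and {q4}.
On input 0, block {q1,q3,q5} splits into {q1} and {q3} and {q5}.
Stable partition: {q0} | {q1} | {q4} | {q3} | {q5} — 5 equivalence classes.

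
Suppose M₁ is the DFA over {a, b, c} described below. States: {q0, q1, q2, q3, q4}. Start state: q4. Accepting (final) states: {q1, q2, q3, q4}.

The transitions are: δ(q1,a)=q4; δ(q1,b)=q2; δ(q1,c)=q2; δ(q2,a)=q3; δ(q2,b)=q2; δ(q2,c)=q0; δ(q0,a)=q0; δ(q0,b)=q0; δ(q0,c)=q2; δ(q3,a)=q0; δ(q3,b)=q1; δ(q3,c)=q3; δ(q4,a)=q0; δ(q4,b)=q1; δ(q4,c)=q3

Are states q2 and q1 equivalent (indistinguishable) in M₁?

All states are reachable from the start state.
P0 = {q1,q2,q3,q4} | {q0}.
Refine {q1,q2,q3,q4} on symbol a: members go to different blocks, giving {q1,q2} and {q3,q4}.
Refine {q1,q2} on symbol c: members go to different blocks, giving {q1} and {q2}.
Stable partition: {q1} | {q0} | {q3,q4} | {q2} — 4 equivalence classes.
q2 and q1 end up in different blocks, so they are distinguishable. For instance, the string 'c' is accepted from only q1.

No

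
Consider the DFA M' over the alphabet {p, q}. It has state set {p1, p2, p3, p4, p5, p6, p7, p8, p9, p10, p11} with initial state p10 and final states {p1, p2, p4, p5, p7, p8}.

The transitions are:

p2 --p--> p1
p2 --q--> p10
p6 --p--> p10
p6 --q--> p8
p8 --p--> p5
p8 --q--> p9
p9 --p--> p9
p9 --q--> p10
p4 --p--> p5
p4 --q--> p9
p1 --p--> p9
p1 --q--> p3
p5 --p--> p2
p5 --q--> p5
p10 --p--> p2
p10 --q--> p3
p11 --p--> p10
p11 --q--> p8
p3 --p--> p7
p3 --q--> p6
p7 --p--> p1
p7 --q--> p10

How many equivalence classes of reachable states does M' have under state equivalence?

States {p4,p11} cannot be reached from the start state, so discard them.
Start with accepting vs non-accepting: {p1,p2,p5,p7,p8} | {p3,p6,p9,p10}.
Refine {p1,p2,p5,p7,p8} on symbol p: members go to different blocks, giving {p2,p5,p7,p8} and {p1}.
Refine {p2,p5,p7,p8} on symbol p: members go to different blocks, giving {p2,p7} and {p5,p8}.
Refine {p3,p6,p9,p10} on symbol p: members go to different blocks, giving {p3,p10} and {p6,p9}.
On input q, block {p3,p10} splits into {p3} and {p10}.
On input p, block {p5,p8} splits into {p5} and {p8}.
Refine {p6,p9} on symbol p: members go to different blocks, giving {p6} and {p9}.
No further refinement is possible. Final partition (8 blocks): {p2,p7} | {p3} | {p1} | {p5} | {p6} | {p10} | {p8} | {p9}.

8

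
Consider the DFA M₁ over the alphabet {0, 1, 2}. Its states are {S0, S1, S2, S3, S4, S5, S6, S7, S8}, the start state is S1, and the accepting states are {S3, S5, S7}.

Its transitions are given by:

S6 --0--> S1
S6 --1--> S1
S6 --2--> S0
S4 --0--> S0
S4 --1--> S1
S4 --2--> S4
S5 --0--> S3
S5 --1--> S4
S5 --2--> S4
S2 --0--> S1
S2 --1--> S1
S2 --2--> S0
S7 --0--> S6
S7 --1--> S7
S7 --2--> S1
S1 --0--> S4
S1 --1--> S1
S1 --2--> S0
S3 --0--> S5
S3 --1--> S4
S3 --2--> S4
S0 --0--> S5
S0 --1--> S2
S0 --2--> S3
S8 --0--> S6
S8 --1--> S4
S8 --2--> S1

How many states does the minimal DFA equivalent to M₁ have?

First remove the unreachable states {S6,S7,S8}; 6 states remain.
P0 = {S3,S5} | {S0,S1,S2,S4}.
Split {S0,S1,S2,S4} by δ(·,0) → {S1,S2,S4} and {S0}.
Refine {S1,S2,S4} on symbol 0: members go to different blocks, giving {S1,S2} and {S4}.
On input 0, block {S1,S2} splits into {S1} and {S2}.
The partition is now stable with 5 blocks: {S3,S5} | {S1} | {S0} | {S4} | {S2}.

5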